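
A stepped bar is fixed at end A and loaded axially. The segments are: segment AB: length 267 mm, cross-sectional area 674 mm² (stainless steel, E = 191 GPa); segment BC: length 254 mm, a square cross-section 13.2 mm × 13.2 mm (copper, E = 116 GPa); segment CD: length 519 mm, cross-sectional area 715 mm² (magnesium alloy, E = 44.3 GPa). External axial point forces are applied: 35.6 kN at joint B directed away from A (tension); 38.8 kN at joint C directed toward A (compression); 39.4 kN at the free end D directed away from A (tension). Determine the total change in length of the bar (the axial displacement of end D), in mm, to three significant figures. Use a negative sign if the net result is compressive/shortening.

Internal axial forces (sectioning from the free end, tension +): N_CD = 39.4 kN, N_BC = 0.6 kN, N_AB = 36.2 kN.
A_BC = 174.2 mm².
δ_AB = 36200·267/(674·191000) = 0.07508 mm
δ_BC = 600·254/(174.2·116000) = 0.00754 mm
δ_CD = 39400·519/(715·44300) = 0.6456 mm
δ = Σδ_i = 0.7282 mm.

0.728 mm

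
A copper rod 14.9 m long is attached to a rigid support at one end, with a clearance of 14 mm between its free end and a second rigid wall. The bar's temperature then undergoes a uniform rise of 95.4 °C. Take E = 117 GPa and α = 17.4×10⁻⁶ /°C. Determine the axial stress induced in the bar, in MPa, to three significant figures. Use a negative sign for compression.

Free thermal expansion αLΔT = 17.4e-6 · 14900 · 95.4 = 24.73 mm.
The walls engage after the gap closes; constrained expansion = 24.73 − 14 = 10.73 mm.
The walls impose strain ε = −(10.73)/14900 = -7.2036e-04; σ = Eε = 117000 · -7.2036e-04 = -84.28 MPa.

-84.3 MPa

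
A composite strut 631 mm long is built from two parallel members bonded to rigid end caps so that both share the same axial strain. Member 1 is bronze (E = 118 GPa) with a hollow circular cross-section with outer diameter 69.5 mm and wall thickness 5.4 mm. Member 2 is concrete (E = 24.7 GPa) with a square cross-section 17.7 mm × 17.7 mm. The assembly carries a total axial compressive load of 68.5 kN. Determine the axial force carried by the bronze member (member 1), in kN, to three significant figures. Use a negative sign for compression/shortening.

-64.6 kN

A_1 = 1087 mm².
A_2 = 313.3 mm².
Equal strain + equilibrium ⇒ each member carries load in proportion to AE: A₁E₁ = 128300000 N, A₂E₂ = 7738000 N, ΣAE = 136100000 N.
F₁ = P·A₁E₁/ΣAE = -68500·128300000/136100000 = -64600 N.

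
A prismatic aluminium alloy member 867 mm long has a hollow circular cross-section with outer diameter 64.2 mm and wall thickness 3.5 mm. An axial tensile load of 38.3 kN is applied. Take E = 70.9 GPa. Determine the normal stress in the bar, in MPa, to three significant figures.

57.4 MPa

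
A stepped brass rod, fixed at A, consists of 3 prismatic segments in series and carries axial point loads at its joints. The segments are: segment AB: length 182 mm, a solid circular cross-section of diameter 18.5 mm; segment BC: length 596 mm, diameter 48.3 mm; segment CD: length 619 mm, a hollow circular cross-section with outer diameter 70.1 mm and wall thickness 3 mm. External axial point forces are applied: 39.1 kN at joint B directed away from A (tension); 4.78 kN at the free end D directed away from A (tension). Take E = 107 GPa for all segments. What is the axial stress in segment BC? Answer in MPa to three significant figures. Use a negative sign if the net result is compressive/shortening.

Internal axial forces (sectioning from the free end, tension +): N_CD = 4.78 kN, N_BC = 4.78 kN, N_AB = 43.88 kN.
A_BC = 1832 mm².
σ_BC = N_BC/A_BC = 4780/1832 = 2.609 MPa.

2.61 MPa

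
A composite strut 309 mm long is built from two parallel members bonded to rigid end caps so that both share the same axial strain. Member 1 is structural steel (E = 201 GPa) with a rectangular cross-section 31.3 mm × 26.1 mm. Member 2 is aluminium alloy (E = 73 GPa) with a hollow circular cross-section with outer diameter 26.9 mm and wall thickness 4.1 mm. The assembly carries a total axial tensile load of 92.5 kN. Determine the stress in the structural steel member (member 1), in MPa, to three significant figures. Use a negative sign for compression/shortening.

A_1 = 816.9 mm².
A_2 = 293.7 mm².
Equal strain + equilibrium ⇒ each member carries load in proportion to AE: A₁E₁ = 164200000 N, A₂E₂ = 21440000 N, ΣAE = 185600000 N.
σ₁ = P·E₁/ΣAE = 92500·201000/185600000 = 100.2 MPa.

100 MPa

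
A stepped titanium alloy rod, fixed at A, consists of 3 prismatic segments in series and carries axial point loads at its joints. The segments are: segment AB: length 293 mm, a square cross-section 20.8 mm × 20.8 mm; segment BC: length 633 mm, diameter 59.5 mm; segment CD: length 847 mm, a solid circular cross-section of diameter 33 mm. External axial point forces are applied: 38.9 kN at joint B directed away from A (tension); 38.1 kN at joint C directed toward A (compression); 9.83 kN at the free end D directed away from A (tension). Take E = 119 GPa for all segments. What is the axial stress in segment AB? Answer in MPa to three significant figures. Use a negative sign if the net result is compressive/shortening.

Internal axial forces (sectioning from the free end, tension +): N_CD = 9.83 kN, N_BC = -28.27 kN, N_AB = 10.63 kN.
A_AB = 432.6 mm².
σ_AB = N_AB/A_AB = 10630/432.6 = 24.57 MPa.

24.6 MPa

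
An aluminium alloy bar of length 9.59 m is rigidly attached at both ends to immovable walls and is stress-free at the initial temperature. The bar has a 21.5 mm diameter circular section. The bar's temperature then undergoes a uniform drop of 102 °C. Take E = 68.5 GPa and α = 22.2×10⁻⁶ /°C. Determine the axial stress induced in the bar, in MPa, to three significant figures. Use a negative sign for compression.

Free thermal expansion αLΔT = 22.2e-6 · 9590 · -102 = -21.72 mm.
The walls impose strain ε = −(-21.72)/9590 = 2.2644e-03; σ = Eε = 68500 · 2.2644e-03 = 155.1 MPa.

155 MPa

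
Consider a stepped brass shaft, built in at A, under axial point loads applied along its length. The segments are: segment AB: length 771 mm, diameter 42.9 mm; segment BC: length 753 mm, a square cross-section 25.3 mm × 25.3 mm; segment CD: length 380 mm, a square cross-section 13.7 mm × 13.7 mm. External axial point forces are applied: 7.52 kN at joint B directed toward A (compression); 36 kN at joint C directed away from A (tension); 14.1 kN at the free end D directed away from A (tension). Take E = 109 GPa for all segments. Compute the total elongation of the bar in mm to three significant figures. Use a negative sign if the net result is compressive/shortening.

1.01 mm

Internal axial forces (sectioning from the free end, tension +): N_CD = 14.1 kN, N_BC = 50.1 kN, N_AB = 42.58 kN.
A_AB = 1445 mm².
A_BC = 640.1 mm².
A_CD = 187.7 mm².
δ_AB = 42580·771/(1445·109000) = 0.2084 mm
δ_BC = 50100·753/(640.1·109000) = 0.5407 mm
δ_CD = 14100·380/(187.7·109000) = 0.2619 mm
δ = Σδ_i = 1.011 mm.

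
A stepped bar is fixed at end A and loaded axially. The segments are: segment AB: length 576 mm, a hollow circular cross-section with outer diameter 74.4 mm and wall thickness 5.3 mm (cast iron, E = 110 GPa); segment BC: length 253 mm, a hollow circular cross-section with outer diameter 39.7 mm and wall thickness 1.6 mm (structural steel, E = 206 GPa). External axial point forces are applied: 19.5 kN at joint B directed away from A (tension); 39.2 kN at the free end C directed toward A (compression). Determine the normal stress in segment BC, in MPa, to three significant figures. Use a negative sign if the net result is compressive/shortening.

Internal axial forces (sectioning from the free end, tension +): N_BC = -39.2 kN, N_AB = -19.7 kN.
A_BC = 191.5 mm².
σ_BC = N_BC/A_BC = -39200/191.5 = -204.7 MPa.

-205 MPa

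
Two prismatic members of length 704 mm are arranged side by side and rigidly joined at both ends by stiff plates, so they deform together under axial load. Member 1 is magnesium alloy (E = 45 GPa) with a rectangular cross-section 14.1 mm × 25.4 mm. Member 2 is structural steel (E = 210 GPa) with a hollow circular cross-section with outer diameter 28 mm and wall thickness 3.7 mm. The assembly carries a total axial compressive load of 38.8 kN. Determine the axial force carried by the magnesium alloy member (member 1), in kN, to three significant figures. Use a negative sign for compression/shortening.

A_1 = 358.1 mm².
A_2 = 282.5 mm².
Equal strain + equilibrium ⇒ each member carries load in proportion to AE: A₁E₁ = 16120000 N, A₂E₂ = 59320000 N, ΣAE = 75430000 N.
F₁ = P·A₁E₁/ΣAE = -38800·16120000/75430000 = -8290 N.

-8.29 kN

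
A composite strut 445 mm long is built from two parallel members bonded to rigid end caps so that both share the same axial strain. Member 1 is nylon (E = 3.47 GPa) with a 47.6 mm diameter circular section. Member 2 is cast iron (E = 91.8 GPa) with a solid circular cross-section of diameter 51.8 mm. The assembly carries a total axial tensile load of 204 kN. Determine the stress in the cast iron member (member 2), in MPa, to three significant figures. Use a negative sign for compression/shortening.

A_1 = 1780 mm².
A_2 = 2107 mm².
Equal strain + equilibrium ⇒ each member carries load in proportion to AE: A₁E₁ = 6175000 N, A₂E₂ = 193500000 N, ΣAE = 199600000 N.
σ₂ = P·E₂/ΣAE = 204000·91800/199600000 = 93.81 MPa.

93.8 MPa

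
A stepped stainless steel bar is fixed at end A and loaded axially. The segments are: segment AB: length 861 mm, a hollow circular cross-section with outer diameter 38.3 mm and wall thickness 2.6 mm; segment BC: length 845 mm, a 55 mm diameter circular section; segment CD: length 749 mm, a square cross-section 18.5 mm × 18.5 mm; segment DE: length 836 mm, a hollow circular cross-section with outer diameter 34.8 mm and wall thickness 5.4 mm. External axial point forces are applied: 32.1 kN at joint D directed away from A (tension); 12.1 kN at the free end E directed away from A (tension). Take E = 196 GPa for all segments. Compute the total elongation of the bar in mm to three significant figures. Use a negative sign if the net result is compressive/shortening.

Internal axial forces (sectioning from the free end, tension +): N_DE = 12.1 kN, N_CD = 44.2 kN, N_BC = 44.2 kN, N_AB = 44.2 kN.
A_AB = 291.6 mm².
A_BC = 2376 mm².
A_CD = 342.2 mm².
A_DE = 498.8 mm².
δ_AB = 44200·861/(291.6·196000) = 0.6659 mm
δ_BC = 44200·845/(2376·196000) = 0.08021 mm
δ_CD = 44200·749/(342.2·196000) = 0.4935 mm
δ_DE = 12100·836/(498.8·196000) = 0.1035 mm
δ = Σδ_i = 1.343 mm.

1.34 mm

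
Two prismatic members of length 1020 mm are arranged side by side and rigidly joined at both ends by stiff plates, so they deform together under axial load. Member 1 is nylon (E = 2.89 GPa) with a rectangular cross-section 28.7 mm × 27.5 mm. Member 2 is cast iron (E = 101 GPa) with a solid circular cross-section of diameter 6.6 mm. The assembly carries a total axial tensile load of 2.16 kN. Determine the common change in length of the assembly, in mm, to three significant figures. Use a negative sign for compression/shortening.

0.384 mm

A_1 = 789.2 mm².
A_2 = 34.21 mm².
Equal strain + equilibrium ⇒ each member carries load in proportion to AE: A₁E₁ = 2281000 N, A₂E₂ = 3455000 N, ΣAE = 5736000 N.
δ = PL/ΣAE = 2160·1020/5736000 = 0.3841 mm.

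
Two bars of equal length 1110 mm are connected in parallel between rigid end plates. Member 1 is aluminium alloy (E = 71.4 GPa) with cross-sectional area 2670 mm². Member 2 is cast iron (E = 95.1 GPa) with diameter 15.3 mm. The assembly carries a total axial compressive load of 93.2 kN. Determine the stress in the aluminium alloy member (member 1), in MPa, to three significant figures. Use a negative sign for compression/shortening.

-32.0 MPa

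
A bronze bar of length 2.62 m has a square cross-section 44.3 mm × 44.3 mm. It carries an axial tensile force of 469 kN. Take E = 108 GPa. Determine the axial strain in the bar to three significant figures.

0.00221

A = 1962 mm².
σ = N/A = 239 MPa; ε = σ/E = 239/108000 = 2.213e-03.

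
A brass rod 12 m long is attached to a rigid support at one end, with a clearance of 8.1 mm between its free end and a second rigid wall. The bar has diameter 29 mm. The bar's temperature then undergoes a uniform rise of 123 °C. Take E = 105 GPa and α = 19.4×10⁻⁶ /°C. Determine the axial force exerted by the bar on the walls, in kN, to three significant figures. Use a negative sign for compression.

-119 kN

Free thermal expansion αLΔT = 19.4e-6 · 12000 · 123 = 28.63 mm.
The walls engage after the gap closes; constrained expansion = 28.63 − 8.1 = 20.53 mm.
The walls impose strain ε = −(20.53)/12000 = -1.7112e-03; σ = Eε = 105000 · -1.7112e-03 = -179.7 MPa.
Wall reaction R = σ·A = -179.7·660.5 = -118700 N = -118.7 kN.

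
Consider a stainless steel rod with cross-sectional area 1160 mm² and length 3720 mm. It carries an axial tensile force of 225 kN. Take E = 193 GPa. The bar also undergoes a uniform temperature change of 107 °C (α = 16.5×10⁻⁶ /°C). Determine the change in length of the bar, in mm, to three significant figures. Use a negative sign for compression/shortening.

10.3 mm

δ_mech = NL/(AE) = 225000·3720/(1160·193000) = 3.739 mm.
δ_thermal = αLΔT = 16.5e-6·3720·107 = 6.568 mm.
δ = δ_mech + δ_thermal = 10.31 mm.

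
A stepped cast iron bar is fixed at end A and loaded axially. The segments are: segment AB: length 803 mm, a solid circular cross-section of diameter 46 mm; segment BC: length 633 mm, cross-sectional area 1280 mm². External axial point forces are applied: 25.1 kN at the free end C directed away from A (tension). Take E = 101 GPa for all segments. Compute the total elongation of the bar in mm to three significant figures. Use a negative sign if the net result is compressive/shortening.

0.243 mm

Internal axial forces (sectioning from the free end, tension +): N_BC = 25.1 kN, N_AB = 25.1 kN.
A_AB = 1662 mm².
δ_AB = 25100·803/(1662·101000) = 0.1201 mm
δ_BC = 25100·633/(1280·101000) = 0.1229 mm
δ = Σδ_i = 0.243 mm.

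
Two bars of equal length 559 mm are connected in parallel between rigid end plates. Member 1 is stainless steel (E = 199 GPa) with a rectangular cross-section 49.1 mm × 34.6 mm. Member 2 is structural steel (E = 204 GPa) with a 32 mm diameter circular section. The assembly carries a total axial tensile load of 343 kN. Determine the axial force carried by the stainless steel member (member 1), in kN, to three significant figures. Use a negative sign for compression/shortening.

A_1 = 1699 mm².
A_2 = 804.2 mm².
Equal strain + equilibrium ⇒ each member carries load in proportion to AE: A₁E₁ = 338100000 N, A₂E₂ = 164100000 N, ΣAE = 502100000 N.
F₁ = P·A₁E₁/ΣAE = 343000·338100000/502100000 = 230900 N.

231 kN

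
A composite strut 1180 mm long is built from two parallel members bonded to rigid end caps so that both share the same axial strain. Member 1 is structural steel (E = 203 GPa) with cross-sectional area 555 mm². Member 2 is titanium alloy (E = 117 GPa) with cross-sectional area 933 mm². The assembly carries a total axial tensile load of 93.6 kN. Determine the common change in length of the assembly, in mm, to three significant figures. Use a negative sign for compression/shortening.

0.498 mm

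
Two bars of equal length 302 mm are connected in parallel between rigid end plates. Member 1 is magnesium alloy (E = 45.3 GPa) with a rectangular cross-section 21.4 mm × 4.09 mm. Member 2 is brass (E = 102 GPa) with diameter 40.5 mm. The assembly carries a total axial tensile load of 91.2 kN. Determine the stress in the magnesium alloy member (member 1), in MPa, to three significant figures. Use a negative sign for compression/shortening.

30.5 MPa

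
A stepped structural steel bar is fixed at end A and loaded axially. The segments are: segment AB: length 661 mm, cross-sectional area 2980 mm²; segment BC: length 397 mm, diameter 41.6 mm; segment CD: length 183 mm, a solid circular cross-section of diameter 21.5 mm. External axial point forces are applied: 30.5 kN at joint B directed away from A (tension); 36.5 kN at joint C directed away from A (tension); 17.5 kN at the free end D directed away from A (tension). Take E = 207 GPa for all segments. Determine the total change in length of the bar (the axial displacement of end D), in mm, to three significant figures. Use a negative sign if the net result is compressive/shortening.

0.209 mm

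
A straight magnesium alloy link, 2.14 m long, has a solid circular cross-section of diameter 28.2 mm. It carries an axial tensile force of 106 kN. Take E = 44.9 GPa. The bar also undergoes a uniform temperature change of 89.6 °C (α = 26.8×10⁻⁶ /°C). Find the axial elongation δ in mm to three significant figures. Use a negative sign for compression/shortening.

A = 624.6 mm².
δ_mech = NL/(AE) = 106000·2140/(624.6·44900) = 8.089 mm.
δ_thermal = αLΔT = 26.8e-6·2140·89.6 = 5.139 mm.
δ = δ_mech + δ_thermal = 13.23 mm.

13.2 mm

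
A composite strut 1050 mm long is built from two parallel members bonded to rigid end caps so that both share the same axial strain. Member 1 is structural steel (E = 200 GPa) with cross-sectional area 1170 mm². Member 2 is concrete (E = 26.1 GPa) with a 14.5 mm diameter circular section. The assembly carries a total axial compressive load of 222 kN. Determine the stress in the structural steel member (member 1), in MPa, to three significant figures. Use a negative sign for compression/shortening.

-186 MPa

A_2 = 165.1 mm².
Equal strain + equilibrium ⇒ each member carries load in proportion to AE: A₁E₁ = 234000000 N, A₂E₂ = 4310000 N, ΣAE = 238300000 N.
σ₁ = P·E₁/ΣAE = -222000·200000/238300000 = -186.3 MPa.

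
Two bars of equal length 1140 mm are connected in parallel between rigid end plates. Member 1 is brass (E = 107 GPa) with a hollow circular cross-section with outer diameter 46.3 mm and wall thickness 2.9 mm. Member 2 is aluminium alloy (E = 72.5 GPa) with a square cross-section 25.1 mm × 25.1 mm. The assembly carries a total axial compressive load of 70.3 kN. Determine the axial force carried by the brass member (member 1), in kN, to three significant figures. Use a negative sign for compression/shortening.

-33.8 kN

A_1 = 395.4 mm².
A_2 = 630 mm².
Equal strain + equilibrium ⇒ each member carries load in proportion to AE: A₁E₁ = 42310000 N, A₂E₂ = 45680000 N, ΣAE = 87980000 N.
F₁ = P·A₁E₁/ΣAE = -70300·42310000/87980000 = -33800 N.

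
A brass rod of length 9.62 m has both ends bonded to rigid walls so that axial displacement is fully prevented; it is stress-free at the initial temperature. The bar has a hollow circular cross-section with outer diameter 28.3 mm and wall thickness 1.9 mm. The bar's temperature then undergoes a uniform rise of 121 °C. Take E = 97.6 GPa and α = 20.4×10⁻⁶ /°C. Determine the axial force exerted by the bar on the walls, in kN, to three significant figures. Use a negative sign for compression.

-38.0 kN

Free thermal expansion αLΔT = 20.4e-6 · 9620 · 121 = 23.75 mm.
The walls impose strain ε = −(23.75)/9620 = -2.4684e-03; σ = Eε = 97600 · -2.4684e-03 = -240.9 MPa.
Wall reaction R = σ·A = -240.9·157.6 = -37960 N = -37.96 kN.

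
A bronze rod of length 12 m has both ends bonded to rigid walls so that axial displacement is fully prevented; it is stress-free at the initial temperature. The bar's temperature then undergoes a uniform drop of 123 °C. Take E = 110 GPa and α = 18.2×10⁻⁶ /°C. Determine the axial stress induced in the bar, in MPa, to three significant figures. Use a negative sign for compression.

246 MPa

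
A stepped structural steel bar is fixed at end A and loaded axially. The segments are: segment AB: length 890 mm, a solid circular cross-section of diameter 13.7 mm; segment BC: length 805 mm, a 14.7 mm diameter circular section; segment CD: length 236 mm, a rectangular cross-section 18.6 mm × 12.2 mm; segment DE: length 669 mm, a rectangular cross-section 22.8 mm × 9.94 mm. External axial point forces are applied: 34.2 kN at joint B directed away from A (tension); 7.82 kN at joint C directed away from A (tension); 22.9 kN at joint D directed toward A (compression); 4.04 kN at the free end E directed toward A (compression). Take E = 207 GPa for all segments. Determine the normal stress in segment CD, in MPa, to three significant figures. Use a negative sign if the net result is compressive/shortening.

-119 MPa

Internal axial forces (sectioning from the free end, tension +): N_DE = -4.04 kN, N_CD = -26.94 kN, N_BC = -19.12 kN, N_AB = 15.08 kN.
A_CD = 226.9 mm².
σ_CD = N_CD/A_CD = -26940/226.9 = -118.7 MPa.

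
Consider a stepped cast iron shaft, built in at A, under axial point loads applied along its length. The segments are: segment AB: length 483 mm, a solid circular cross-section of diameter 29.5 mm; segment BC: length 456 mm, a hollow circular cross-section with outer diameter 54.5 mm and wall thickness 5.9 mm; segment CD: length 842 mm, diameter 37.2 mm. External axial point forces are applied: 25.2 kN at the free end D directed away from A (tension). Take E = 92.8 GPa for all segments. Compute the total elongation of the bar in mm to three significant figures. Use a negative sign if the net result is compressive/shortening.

0.540 mm

Internal axial forces (sectioning from the free end, tension +): N_CD = 25.2 kN, N_BC = 25.2 kN, N_AB = 25.2 kN.
A_AB = 683.5 mm².
A_BC = 900.8 mm².
A_CD = 1087 mm².
δ_AB = 25200·483/(683.5·92800) = 0.1919 mm
δ_BC = 25200·456/(900.8·92800) = 0.1375 mm
δ_CD = 25200·842/(1087·92800) = 0.2104 mm
δ = Σδ_i = 0.5397 mm.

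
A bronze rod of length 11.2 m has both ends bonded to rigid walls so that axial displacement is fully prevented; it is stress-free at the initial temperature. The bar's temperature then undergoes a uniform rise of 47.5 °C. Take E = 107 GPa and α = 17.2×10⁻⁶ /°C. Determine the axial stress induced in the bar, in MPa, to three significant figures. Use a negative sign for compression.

-87.4 MPa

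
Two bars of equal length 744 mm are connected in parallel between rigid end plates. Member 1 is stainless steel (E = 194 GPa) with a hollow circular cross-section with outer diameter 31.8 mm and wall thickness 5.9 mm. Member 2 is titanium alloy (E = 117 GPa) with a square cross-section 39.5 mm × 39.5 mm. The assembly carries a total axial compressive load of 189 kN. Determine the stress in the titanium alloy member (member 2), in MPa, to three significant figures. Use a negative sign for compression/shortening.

A_1 = 480.1 mm².
A_2 = 1560 mm².
Equal strain + equilibrium ⇒ each member carries load in proportion to AE: A₁E₁ = 93130000 N, A₂E₂ = 182500000 N, ΣAE = 275700000 N.
σ₂ = P·E₂/ΣAE = -189000·117000/275700000 = -80.21 MPa.

-80.2 MPa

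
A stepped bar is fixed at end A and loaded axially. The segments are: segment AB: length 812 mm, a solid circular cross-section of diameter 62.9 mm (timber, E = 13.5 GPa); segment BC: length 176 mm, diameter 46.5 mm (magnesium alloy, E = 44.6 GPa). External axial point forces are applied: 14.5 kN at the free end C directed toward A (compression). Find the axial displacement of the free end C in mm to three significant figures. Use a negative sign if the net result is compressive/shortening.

Internal axial forces (sectioning from the free end, tension +): N_BC = -14.5 kN, N_AB = -14.5 kN.
A_AB = 3107 mm².
A_BC = 1698 mm².
δ_AB = -14500·812/(3107·13500) = -0.2807 mm
δ_BC = -14500·176/(1698·44600) = -0.03369 mm
δ = Σδ_i = -0.3144 mm.

-0.314 mm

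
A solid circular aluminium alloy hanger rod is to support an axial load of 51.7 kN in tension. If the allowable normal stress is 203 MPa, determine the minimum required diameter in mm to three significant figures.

18.0 mm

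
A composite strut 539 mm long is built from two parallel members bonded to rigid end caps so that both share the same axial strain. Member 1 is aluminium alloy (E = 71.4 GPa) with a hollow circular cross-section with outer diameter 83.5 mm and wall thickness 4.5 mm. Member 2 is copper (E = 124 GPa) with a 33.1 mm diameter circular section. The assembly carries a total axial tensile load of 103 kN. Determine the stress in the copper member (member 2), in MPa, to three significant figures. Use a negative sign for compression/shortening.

68.5 MPa

A_1 = 1117 mm².
A_2 = 860.5 mm².
Equal strain + equilibrium ⇒ each member carries load in proportion to AE: A₁E₁ = 79740000 N, A₂E₂ = 106700000 N, ΣAE = 186400000 N.
σ₂ = P·E₂/ΣAE = 103000·124000/186400000 = 68.5 MPa.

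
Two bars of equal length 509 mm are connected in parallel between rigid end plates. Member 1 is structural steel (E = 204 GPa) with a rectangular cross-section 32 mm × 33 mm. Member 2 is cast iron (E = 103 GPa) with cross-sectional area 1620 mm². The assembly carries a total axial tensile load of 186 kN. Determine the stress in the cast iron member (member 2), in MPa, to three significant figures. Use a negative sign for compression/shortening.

50.1 MPa

A_1 = 1056 mm².
Equal strain + equilibrium ⇒ each member carries load in proportion to AE: A₁E₁ = 215400000 N, A₂E₂ = 166900000 N, ΣAE = 382300000 N.
σ₂ = P·E₂/ΣAE = 186000·103000/382300000 = 50.11 MPa.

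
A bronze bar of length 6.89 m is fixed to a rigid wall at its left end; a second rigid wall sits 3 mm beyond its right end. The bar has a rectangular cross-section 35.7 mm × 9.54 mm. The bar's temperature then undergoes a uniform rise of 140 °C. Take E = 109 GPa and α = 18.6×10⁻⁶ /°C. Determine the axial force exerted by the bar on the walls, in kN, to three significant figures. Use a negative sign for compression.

Free thermal expansion αLΔT = 18.6e-6 · 6890 · 140 = 17.94 mm.
The walls engage after the gap closes; constrained expansion = 17.94 − 3 = 14.94 mm.
The walls impose strain ε = −(14.94)/6890 = -2.1686e-03; σ = Eε = 109000 · -2.1686e-03 = -236.4 MPa.
Wall reaction R = σ·A = -236.4·340.6 = -80500 N = -80.5 kN.

-80.5 kN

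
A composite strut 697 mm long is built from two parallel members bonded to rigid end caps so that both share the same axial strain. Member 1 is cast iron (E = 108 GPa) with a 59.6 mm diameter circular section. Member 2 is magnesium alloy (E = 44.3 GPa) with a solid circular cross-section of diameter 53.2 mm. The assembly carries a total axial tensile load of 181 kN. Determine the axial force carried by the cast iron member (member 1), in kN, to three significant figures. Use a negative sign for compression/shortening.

136 kN

A_1 = 2790 mm².
A_2 = 2223 mm².
Equal strain + equilibrium ⇒ each member carries load in proportion to AE: A₁E₁ = 301300000 N, A₂E₂ = 98470000 N, ΣAE = 399800000 N.
F₁ = P·A₁E₁/ΣAE = 181000·301300000/399800000 = 136400 N.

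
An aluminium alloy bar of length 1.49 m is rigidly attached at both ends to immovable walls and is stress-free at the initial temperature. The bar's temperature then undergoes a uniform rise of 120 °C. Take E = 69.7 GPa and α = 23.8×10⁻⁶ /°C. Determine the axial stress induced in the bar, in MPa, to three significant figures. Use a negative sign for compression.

-199 MPa

Free thermal expansion αLΔT = 23.8e-6 · 1490 · 120 = 4.255 mm.
The walls impose strain ε = −(4.255)/1490 = -2.8560e-03; σ = Eε = 69700 · -2.8560e-03 = -199.1 MPa.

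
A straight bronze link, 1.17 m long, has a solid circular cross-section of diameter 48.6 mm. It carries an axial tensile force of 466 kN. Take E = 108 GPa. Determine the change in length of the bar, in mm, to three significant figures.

A = 1855 mm².
δ_mech = NL/(AE) = 466000·1170/(1855·108000) = 2.721 mm.

2.72 mm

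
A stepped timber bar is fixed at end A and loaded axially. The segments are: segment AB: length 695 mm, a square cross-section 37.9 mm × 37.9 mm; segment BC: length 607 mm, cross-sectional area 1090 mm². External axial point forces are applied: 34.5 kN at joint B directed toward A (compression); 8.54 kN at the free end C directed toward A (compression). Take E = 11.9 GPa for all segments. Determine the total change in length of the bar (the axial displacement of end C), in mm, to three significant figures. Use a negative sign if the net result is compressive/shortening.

Internal axial forces (sectioning from the free end, tension +): N_BC = -8.54 kN, N_AB = -43.04 kN.
A_AB = 1436 mm².
δ_AB = -43040·695/(1436·11900) = -1.75 mm
δ_BC = -8540·607/(1090·11900) = -0.3996 mm
δ = Σδ_i = -2.15 mm.

-2.15 mm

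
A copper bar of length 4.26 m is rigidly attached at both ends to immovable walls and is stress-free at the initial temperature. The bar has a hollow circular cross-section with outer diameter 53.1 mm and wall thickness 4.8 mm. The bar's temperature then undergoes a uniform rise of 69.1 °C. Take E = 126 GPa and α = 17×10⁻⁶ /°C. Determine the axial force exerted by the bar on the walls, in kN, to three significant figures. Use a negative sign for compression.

Free thermal expansion αLΔT = 17e-6 · 4260 · 69.1 = 5.004 mm.
The walls impose strain ε = −(5.004)/4260 = -1.1747e-03; σ = Eε = 126000 · -1.1747e-03 = -148 MPa.
Wall reaction R = σ·A = -148·728.3 = -107800 N = -107.8 kN.

-108 kN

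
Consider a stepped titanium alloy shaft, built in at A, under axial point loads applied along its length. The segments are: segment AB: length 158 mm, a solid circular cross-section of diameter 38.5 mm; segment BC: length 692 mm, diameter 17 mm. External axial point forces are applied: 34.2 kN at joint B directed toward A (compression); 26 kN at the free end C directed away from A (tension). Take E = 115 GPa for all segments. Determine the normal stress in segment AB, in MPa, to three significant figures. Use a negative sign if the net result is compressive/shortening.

-7.04 MPa

Internal axial forces (sectioning from the free end, tension +): N_BC = 26 kN, N_AB = -8.2 kN.
A_AB = 1164 mm².
σ_AB = N_AB/A_AB = -8200/1164 = -7.044 MPa.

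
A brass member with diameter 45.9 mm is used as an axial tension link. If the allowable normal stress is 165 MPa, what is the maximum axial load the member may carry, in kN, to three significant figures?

273 kN

A = 1655 mm².
P_max = σ_allow · A = 165 · 1655 = 273000 N = 273 kN.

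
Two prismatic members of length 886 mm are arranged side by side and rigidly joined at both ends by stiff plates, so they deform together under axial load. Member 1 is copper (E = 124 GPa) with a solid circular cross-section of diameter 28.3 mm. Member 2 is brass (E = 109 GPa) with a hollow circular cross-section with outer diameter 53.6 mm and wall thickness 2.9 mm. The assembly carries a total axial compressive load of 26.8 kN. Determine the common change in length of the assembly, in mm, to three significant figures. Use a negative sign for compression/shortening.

-0.185 mm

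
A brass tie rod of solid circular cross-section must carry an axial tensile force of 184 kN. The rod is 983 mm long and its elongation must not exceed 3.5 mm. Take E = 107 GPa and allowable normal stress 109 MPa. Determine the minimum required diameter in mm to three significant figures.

46.4 mm

Required area A ≥ P/σ_allow = 184000/109 = 1688 mm².
For a solid circular section, d ≥ √(4A/π) = 46.36 mm.
Elongation limit: A ≥ PL/(Eδ_allow) = 184000·983/(107000·3.5) = 483 mm² ⇒ d ≥ 24.8 mm.
The stress limit governs.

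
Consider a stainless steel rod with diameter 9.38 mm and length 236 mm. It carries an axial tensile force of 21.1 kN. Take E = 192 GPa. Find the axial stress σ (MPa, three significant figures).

305 MPa

A = 69.1 mm².
σ = N/A = 21100/69.1 = 305.3 MPa.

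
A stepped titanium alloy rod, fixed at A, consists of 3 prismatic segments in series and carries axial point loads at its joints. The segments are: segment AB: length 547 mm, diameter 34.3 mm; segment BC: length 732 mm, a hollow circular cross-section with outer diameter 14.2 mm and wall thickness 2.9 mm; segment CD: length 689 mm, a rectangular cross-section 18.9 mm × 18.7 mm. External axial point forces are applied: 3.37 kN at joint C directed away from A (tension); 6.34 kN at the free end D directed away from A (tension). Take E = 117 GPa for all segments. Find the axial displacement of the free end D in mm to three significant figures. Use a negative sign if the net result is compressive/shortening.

0.745 mm

Internal axial forces (sectioning from the free end, tension +): N_CD = 6.34 kN, N_BC = 9.71 kN, N_AB = 9.71 kN.
A_AB = 924 mm².
A_BC = 102.9 mm².
A_CD = 353.4 mm².
δ_AB = 9710·547/(924·117000) = 0.04913 mm
δ_BC = 9710·732/(102.9·117000) = 0.5901 mm
δ_CD = 6340·689/(353.4·117000) = 0.1056 mm
δ = Σδ_i = 0.7449 mm.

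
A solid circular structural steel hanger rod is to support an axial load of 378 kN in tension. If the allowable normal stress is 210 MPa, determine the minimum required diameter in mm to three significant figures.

47.9 mm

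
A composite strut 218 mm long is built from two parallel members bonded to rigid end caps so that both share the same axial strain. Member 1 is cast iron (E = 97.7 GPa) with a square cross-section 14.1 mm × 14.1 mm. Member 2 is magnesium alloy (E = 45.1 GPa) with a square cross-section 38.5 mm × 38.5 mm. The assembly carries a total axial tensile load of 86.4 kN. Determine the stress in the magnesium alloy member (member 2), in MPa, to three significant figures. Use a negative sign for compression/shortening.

A_1 = 198.8 mm².
A_2 = 1482 mm².
Equal strain + equilibrium ⇒ each member carries load in proportion to AE: A₁E₁ = 19420000 N, A₂E₂ = 66850000 N, ΣAE = 86270000 N.
σ₂ = P·E₂/ΣAE = 86400·45100/86270000 = 45.17 MPa.

45.2 MPa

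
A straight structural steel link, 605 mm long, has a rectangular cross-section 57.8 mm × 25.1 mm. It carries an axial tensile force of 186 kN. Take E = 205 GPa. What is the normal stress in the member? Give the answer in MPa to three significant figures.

A = 1451 mm².
σ = N/A = 186000/1451 = 128.2 MPa.

128 MPa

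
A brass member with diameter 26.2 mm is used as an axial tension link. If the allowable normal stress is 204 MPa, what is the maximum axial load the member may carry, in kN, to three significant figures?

110 kN

A = 539.1 mm².
P_max = σ_allow · A = 204 · 539.1 = 110000 N = 110 kN.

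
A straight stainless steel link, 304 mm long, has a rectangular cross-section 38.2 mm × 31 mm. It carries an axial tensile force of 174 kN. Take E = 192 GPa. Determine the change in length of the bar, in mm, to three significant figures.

0.233 mm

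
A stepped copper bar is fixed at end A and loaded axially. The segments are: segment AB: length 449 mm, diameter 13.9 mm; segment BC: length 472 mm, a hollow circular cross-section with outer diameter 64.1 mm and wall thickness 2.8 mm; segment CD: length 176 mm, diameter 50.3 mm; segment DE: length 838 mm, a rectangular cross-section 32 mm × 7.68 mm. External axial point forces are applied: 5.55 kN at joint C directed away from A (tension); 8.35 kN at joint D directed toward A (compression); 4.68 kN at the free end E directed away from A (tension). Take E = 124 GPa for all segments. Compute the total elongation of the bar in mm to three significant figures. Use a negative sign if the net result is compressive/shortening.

0.184 mm

Internal axial forces (sectioning from the free end, tension +): N_DE = 4.68 kN, N_CD = -3.67 kN, N_BC = 1.88 kN, N_AB = 1.88 kN.
A_AB = 151.7 mm².
A_BC = 539.2 mm².
A_CD = 1987 mm².
A_DE = 245.8 mm².
δ_AB = 1880·449/(151.7·124000) = 0.04486 mm
δ_BC = 1880·472/(539.2·124000) = 0.01327 mm
δ_CD = -3670·176/(1987·124000) = -0.002621 mm
δ_DE = 4680·838/(245.8·124000) = 0.1287 mm
δ = Σδ_i = 0.1842 mm.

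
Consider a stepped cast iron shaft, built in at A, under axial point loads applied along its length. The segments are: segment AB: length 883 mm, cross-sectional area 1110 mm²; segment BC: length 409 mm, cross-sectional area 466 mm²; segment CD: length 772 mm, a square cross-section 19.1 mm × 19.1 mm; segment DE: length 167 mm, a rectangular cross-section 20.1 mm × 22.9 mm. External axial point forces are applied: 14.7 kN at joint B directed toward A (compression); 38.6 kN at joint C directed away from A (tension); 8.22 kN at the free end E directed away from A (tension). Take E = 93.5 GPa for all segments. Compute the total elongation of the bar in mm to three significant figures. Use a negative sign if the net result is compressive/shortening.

Internal axial forces (sectioning from the free end, tension +): N_DE = 8.22 kN, N_CD = 8.22 kN, N_BC = 46.82 kN, N_AB = 32.12 kN.
A_CD = 364.8 mm².
A_DE = 460.3 mm².
δ_AB = 32120·883/(1110·93500) = 0.2733 mm
δ_BC = 46820·409/(466·93500) = 0.4395 mm
δ_CD = 8220·772/(364.8·93500) = 0.186 mm
δ_DE = 8220·167/(460.3·93500) = 0.0319 mm
δ = Σδ_i = 0.9307 mm.

0.931 mm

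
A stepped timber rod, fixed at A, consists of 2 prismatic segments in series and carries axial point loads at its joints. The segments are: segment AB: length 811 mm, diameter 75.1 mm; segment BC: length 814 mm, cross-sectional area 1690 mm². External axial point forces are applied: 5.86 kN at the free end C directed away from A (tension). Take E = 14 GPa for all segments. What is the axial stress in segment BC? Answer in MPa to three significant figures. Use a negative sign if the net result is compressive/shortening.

Internal axial forces (sectioning from the free end, tension +): N_BC = 5.86 kN, N_AB = 5.86 kN.
σ_BC = N_BC/A_BC = 5860/1690 = 3.467 MPa.

3.47 MPa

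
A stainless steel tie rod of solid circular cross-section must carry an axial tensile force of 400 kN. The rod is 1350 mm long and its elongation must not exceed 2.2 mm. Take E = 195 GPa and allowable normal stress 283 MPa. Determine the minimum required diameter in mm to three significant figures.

Required area A ≥ P/σ_allow = 400000/283 = 1413 mm².
For a solid circular section, d ≥ √(4A/π) = 42.42 mm.
Elongation limit: A ≥ PL/(Eδ_allow) = 400000·1350/(195000·2.2) = 1259 mm² ⇒ d ≥ 40.03 mm.
The stress limit governs.

42.4 mm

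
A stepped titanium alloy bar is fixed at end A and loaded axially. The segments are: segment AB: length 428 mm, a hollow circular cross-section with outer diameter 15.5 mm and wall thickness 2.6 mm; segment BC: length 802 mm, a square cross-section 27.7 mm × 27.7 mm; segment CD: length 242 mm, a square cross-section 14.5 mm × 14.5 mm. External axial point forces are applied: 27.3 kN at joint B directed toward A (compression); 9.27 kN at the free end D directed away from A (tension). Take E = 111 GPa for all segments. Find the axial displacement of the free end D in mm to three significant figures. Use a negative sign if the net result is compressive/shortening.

-0.476 mm

Internal axial forces (sectioning from the free end, tension +): N_CD = 9.27 kN, N_BC = 9.27 kN, N_AB = -18.03 kN.
A_AB = 105.4 mm².
A_BC = 767.3 mm².
A_CD = 210.2 mm².
δ_AB = -18030·428/(105.4·111000) = -0.6598 mm
δ_BC = 9270·802/(767.3·111000) = 0.08729 mm
δ_CD = 9270·242/(210.2·111000) = 0.09612 mm
δ = Σδ_i = -0.4764 mm.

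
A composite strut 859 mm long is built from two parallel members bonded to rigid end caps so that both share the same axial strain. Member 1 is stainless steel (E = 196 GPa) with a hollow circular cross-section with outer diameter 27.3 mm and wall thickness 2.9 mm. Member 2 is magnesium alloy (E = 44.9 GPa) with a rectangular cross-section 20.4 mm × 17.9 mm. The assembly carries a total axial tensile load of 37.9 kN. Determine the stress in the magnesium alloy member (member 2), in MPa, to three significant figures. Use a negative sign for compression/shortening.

A_1 = 222.3 mm².
A_2 = 365.2 mm².
Equal strain + equilibrium ⇒ each member carries load in proportion to AE: A₁E₁ = 43570000 N, A₂E₂ = 16400000 N, ΣAE = 59970000 N.
σ₂ = P·E₂/ΣAE = 37900·44900/59970000 = 28.38 MPa.

28.4 MPa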